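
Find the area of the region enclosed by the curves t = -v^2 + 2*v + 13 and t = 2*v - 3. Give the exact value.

Both boundary curves give t as a function of v, so integrate with respect to v. Setting them equal: -v^2 + 16 = 0, i.e. -(v - 4)*(v + 4) = 0, so they meet at v = -4, 4.
For v in [-4, 4], t = -v^2 + 2*v + 13 is on the right; area = ∫[-4,4] (-v^2 + 16) dv = 256/3.

256/3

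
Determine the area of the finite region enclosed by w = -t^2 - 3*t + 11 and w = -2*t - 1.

343/6

Set the curves equal: -t^2 - 3*t + 11 = -2*t - 1, so -t^2 - t + 12 = 0, which factors as -(t - 3)*(t + 4) = 0. The curves meet at t = -4, 3.
On [-4, 3], w = -t^2 - 3*t + 11 is on top; that piece has area ∫[-4,3] (-t^2 - t + 12) dt = 343/6.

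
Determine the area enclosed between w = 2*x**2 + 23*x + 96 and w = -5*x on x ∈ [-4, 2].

456

On [-4, 2], (2*x**2 + 23*x + 96) - (-5*x) = 2*x**2 + 28*x + 96 is ≥ 0 throughout, so the area is a single integral of |2*x**2 + 28*x + 96|.
∫[-4,2] (2*x**2 + 28*x + 96) dx = 456.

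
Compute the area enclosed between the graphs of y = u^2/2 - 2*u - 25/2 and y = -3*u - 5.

Set the curves equal: u^2/2 - 2*u - 25/2 = -3*u - 5, so u^2/2 + u - 15/2 = 0, which factors as (u - 3)*(u + 5)/2 = 0. The curves meet at u = -5, 3.
On [-5, 3], y = -3*u - 5 is on top; that piece has area ∫[-5,3] (-(u^2/2 + u - 15/2)) du = 128/3.

128/3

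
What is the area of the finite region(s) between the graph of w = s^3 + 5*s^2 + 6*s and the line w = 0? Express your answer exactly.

37/12

The curve meets the s-axis where s^3 + 5*s^2 + 6*s = 0, i.e. s*(s + 2)*(s + 3) = 0, at s = -3, -2, 0.
On [-3, -2] the curve lies above the axis; ∫[-3,-2] (s^3 + 5*s^2 + 6*s) ds = 5/12, giving area 5/12.
On [-2, 0] the curve lies below the axis; ∫[-2,0] (s^3 + 5*s^2 + 6*s) ds = -8/3, giving area 8/3.
Total area = 5/12 + 8/3 = 37/12.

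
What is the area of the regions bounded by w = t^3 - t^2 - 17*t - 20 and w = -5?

568/3

Set the curves equal: t^3 - t^2 - 17*t - 20 = -5, so t^3 - t^2 - 17*t - 15 = 0, which factors as (t - 5)*(t + 1)*(t + 3) = 0. The curves meet at t = -3, -1, 5.
On [-3, -1], w = t^3 - t^2 - 17*t - 20 is on top; that piece has area ∫[-3,-1] (t^3 - t^2 - 17*t - 15) dt = 28/3.
On [-1, 5], w = -5 is on top; that piece has area ∫[-1,5] (-(t^3 - t^2 - 17*t - 15)) dt = 180.
Total enclosed area = 28/3 + 180 = 568/3.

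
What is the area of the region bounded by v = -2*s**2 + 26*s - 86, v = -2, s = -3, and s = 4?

On [-3, 4], (-2*s**2 + 26*s - 86) - (-2) = -2*s**2 + 26*s - 84 is ≤ 0 throughout, so the area is a single integral of |-2*s**2 + 26*s - 84|.
∫[-3,4] (-2*s**2 + 26*s - 84) ds = -1673/3; the area of that piece is 1673/3.

1673/3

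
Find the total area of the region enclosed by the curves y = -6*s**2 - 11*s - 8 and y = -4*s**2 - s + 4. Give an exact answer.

Set the curves equal: -6*s**2 - 11*s - 8 = -4*s**2 - s + 4, so -2*s**2 - 10*s - 12 = 0, which factors as -2*(s + 2)*(s + 3) = 0. The curves meet at s = -3, -2.
On [-3, -2], y = -6*s**2 - 11*s - 8 is on top; that piece has area ∫[-3,-2] (-2*s**2 - 10*s - 12) ds = 1/3.

1/3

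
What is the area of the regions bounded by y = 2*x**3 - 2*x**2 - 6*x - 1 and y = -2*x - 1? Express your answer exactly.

Set the curves equal: 2*x**3 - 2*x**2 - 6*x - 1 = -2*x - 1, so 2*x**3 - 2*x**2 - 4*x = 0, which factors as 2*x*(x - 2)*(x + 1) = 0. The curves meet at x = -1, 0, 2.
On [-1, 0], y = 2*x**3 - 2*x**2 - 6*x - 1 is on top; that piece has area ∫[-1,0] (2*x**3 - 2*x**2 - 4*x) dx = 5/6.
On [0, 2], y = -2*x - 1 is on top; that piece has area ∫[0,2] (-(2*x**3 - 2*x**2 - 4*x)) dx = 16/3.
Total enclosed area = 5/6 + 16/3 = 37/6.

37/6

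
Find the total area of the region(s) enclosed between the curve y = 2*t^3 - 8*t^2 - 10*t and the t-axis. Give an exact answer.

The curve meets the t-axis where 2*t^3 - 8*t^2 - 10*t = 0, i.e. 2*t*(t - 5)*(t + 1) = 0, at t = -1, 0, 5.
On [-1, 0] the curve lies above the axis; ∫[-1,0] (2*t^3 - 8*t^2 - 10*t) dt = 11/6, giving area 11/6.
On [0, 5] the curve lies below the axis; ∫[0,5] (2*t^3 - 8*t^2 - 10*t) dt = -875/6, giving area 875/6.
Total area = 11/6 + 875/6 = 443/3.

443/3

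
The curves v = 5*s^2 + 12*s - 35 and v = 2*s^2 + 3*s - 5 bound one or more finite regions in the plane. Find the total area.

Set the curves equal: 5*s^2 + 12*s - 35 = 2*s^2 + 3*s - 5, so 3*s^2 + 9*s - 30 = 0, which factors as 3*(s - 2)*(s + 5) = 0. The curves meet at s = -5, 2.
On [-5, 2], v = 2*s^2 + 3*s - 5 is on top; that piece has area ∫[-5,2] (-(3*s^2 + 9*s - 30)) ds = 343/2.

343/2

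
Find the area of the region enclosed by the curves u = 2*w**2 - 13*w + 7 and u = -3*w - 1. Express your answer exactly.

Both boundary curves give u as a function of w, so integrate with respect to w. Setting them equal: 2*w**2 - 10*w + 8 = 0, i.e. 2*(w - 4)*(w - 1) = 0, so they meet at w = 1, 4.
For w in [1, 4], u = 2*w**2 - 13*w + 7 is on the left; area = ∫[1,4] (-(2*w**2 - 10*w + 8)) dw = 9.

9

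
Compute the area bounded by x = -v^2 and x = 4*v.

32/3

Both boundary curves give x as a function of v, so integrate with respect to v. Setting them equal: -v^2 - 4*v = 0, i.e. -v*(v + 4) = 0, so they meet at v = -4, 0.
For v in [-4, 0], x = -v^2 is on the right; area = ∫[-4,0] (-v^2 - 4*v) dv = 32/3.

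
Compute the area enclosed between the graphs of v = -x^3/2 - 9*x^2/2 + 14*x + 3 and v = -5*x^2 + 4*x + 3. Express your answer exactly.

Set the curves equal: -x^3/2 - 9*x^2/2 + 14*x + 3 = -5*x^2 + 4*x + 3, so -x^3/2 + x^2/2 + 10*x = 0, which factors as -x*(x - 5)*(x + 4)/2 = 0. The curves meet at x = -4, 0, 5.
On [-4, 0], v = -5*x^2 + 4*x + 3 is on top; that piece has area ∫[-4,0] (-(-x^3/2 + x^2/2 + 10*x)) dx = 112/3.
On [0, 5], v = -x^3/2 - 9*x^2/2 + 14*x + 3 is on top; that piece has area ∫[0,5] (-x^3/2 + x^2/2 + 10*x) dx = 1625/24.
Total enclosed area = 112/3 + 1625/24 = 2521/24.

2521/24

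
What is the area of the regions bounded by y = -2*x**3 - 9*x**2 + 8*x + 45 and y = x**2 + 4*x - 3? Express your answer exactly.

443/3

Set the curves equal: -2*x**3 - 9*x**2 + 8*x + 45 = x**2 + 4*x - 3, so -2*x**3 - 10*x**2 + 4*x + 48 = 0, which factors as -2*(x - 2)*(x + 3)*(x + 4) = 0. The curves meet at x = -4, -3, 2.
On [-4, -3], y = x**2 + 4*x - 3 is on top; that piece has area ∫[-4,-3] (-(-2*x**3 - 10*x**2 + 4*x + 48)) dx = 11/6.
On [-3, 2], y = -2*x**3 - 9*x**2 + 8*x + 45 is on top; that piece has area ∫[-3,2] (-2*x**3 - 10*x**2 + 4*x + 48) dx = 875/6.
Total enclosed area = 11/6 + 875/6 = 443/3.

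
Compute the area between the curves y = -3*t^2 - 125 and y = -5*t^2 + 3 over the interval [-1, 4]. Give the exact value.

On [-1, 4], (-3*t^2 - 125) - (-5*t^2 + 3) = 2*t^2 - 128 is ≤ 0 throughout, so the area is a single integral of |2*t^2 - 128|.
∫[-1,4] (2*t^2 - 128) dt = -1790/3; the area of that piece is 1790/3.

1790/3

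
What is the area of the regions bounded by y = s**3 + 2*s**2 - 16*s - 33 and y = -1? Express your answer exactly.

568/3

Set the curves equal: s**3 + 2*s**2 - 16*s - 33 = -1, so s**3 + 2*s**2 - 16*s - 32 = 0, which factors as (s - 4)*(s + 2)*(s + 4) = 0. The curves meet at s = -4, -2, 4.
On [-4, -2], y = s**3 + 2*s**2 - 16*s - 33 is on top; that piece has area ∫[-4,-2] (s**3 + 2*s**2 - 16*s - 32) ds = 28/3.
On [-2, 4], y = -1 is on top; that piece has area ∫[-2,4] (-(s**3 + 2*s**2 - 16*s - 32)) ds = 180.
Total enclosed area = 28/3 + 180 = 568/3.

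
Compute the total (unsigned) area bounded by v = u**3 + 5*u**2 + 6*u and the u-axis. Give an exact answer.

The curve meets the u-axis where u**3 + 5*u**2 + 6*u = 0, i.e. u*(u + 2)*(u + 3) = 0, at u = -3, -2, 0.
On [-3, -2] the curve lies above the axis; ∫[-3,-2] (u**3 + 5*u**2 + 6*u) du = 5/12, giving area 5/12.
On [-2, 0] the curve lies below the axis; ∫[-2,0] (u**3 + 5*u**2 + 6*u) du = -8/3, giving area 8/3.
Total area = 5/12 + 8/3 = 37/12.

37/12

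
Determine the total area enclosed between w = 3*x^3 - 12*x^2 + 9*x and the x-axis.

37/4

The curve meets the x-axis where 3*x^3 - 12*x^2 + 9*x = 0, i.e. 3*x*(x - 3)*(x - 1) = 0, at x = 0, 1, 3.
On [0, 1] the curve lies above the axis; ∫[0,1] (3*x^3 - 12*x^2 + 9*x) dx = 5/4, giving area 5/4.
On [1, 3] the curve lies below the axis; ∫[1,3] (3*x^3 - 12*x^2 + 9*x) dx = -8, giving area 8.
Total area = 5/4 + 8 = 37/4.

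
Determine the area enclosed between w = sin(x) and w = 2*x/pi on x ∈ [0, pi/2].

1 - pi/4

On [0, pi/2], (sin(x)) - (2*x/pi) = -2*x/pi + sin(x) is ≥ 0 throughout, so the area is a single integral of |-2*x/pi + sin(x)|.
∫[0,pi/2] (-2*x/pi + sin(x)) dx = 1 - pi/4.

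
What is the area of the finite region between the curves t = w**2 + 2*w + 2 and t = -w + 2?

Both boundary curves give t as a function of w, so integrate with respect to w. Setting them equal: w**2 + 3*w = 0, i.e. w*(w + 3) = 0, so they meet at w = -3, 0.
For w in [-3, 0], t = w**2 + 2*w + 2 is on the left; area = ∫[-3,0] (-(w**2 + 3*w)) dw = 9/2.

9/2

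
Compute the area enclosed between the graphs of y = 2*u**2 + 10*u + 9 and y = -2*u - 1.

Set the curves equal: 2*u**2 + 10*u + 9 = -2*u - 1, so 2*u**2 + 12*u + 10 = 0, which factors as 2*(u + 1)*(u + 5) = 0. The curves meet at u = -5, -1.
On [-5, -1], y = -2*u - 1 is on top; that piece has area ∫[-5,-1] (-(2*u**2 + 12*u + 10)) du = 64/3.

64/3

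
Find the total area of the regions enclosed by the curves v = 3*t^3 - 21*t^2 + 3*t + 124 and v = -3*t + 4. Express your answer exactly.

Set the curves equal: 3*t^3 - 21*t^2 + 3*t + 124 = -3*t + 4, so 3*t^3 - 21*t^2 + 6*t + 120 = 0, which factors as 3*(t - 5)*(t - 4)*(t + 2) = 0. The curves meet at t = -2, 4, 5.
On [-2, 4], v = 3*t^3 - 21*t^2 + 3*t + 124 is on top; that piece has area ∫[-2,4] (3*t^3 - 21*t^2 + 6*t + 120) dt = 432.
On [4, 5], v = -3*t + 4 is on top; that piece has area ∫[4,5] (-(3*t^3 - 21*t^2 + 6*t + 120)) dt = 13/4.
Total enclosed area = 432 + 13/4 = 1741/4.

1741/4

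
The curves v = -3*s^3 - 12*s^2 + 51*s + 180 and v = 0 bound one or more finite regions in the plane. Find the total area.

Set the curves equal: -3*s^3 - 12*s^2 + 51*s + 180 = 0, so -3*s^3 - 12*s^2 + 51*s + 180 = 0, which factors as -3*(s - 4)*(s + 3)*(s + 5) = 0. The curves meet at s = -5, -3, 4.
On [-5, -3], v = 0 is on top; that piece has area ∫[-5,-3] (-(-3*s^3 - 12*s^2 + 51*s + 180)) ds = 32.
On [-3, 4], v = -3*s^3 - 12*s^2 + 51*s + 180 is on top; that piece has area ∫[-3,4] (-3*s^3 - 12*s^2 + 51*s + 180) ds = 3773/4.
Total enclosed area = 32 + 3773/4 = 3901/4.

3901/4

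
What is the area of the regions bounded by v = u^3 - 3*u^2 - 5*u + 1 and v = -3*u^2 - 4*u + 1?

Set the curves equal: u^3 - 3*u^2 - 5*u + 1 = -3*u^2 - 4*u + 1, so u^3 - u = 0, which factors as u*(u - 1)*(u + 1) = 0. The curves meet at u = -1, 0, 1.
On [-1, 0], v = u^3 - 3*u^2 - 5*u + 1 is on top; that piece has area ∫[-1,0] (u^3 - u) du = 1/4.
On [0, 1], v = -3*u^2 - 4*u + 1 is on top; that piece has area ∫[0,1] (-(u^3 - u)) du = 1/4.
Total enclosed area = 1/4 + 1/4 = 1/2.

1/2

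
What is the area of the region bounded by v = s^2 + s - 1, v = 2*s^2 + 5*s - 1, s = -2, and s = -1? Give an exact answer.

On [-2, -1], (s^2 + s - 1) - (2*s^2 + 5*s - 1) = -s^2 - 4*s is ≥ 0 throughout, so the area is a single integral of |-s^2 - 4*s|.
∫[-2,-1] (-s^2 - 4*s) ds = 11/3.

11/3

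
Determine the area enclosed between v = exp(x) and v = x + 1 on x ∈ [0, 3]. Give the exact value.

-17/2 + exp(3)

On [0, 3], (exp(x)) - (x + 1) = -x + exp(x) - 1 is ≥ 0 throughout, so the area is a single integral of |-x + exp(x) - 1|.
∫[0,3] (-x + exp(x) - 1) dx = -17/2 + exp(3).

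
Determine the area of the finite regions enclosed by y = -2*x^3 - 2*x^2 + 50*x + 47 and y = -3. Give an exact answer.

2024/3

Set the curves equal: -2*x^3 - 2*x^2 + 50*x + 47 = -3, so -2*x^3 - 2*x^2 + 50*x + 50 = 0, which factors as -2*(x - 5)*(x + 1)*(x + 5) = 0. The curves meet at x = -5, -1, 5.
On [-5, -1], y = -3 is on top; that piece has area ∫[-5,-1] (-(-2*x^3 - 2*x^2 + 50*x + 50)) dx = 512/3.
On [-1, 5], y = -2*x^3 - 2*x^2 + 50*x + 47 is on top; that piece has area ∫[-1,5] (-2*x^3 - 2*x^2 + 50*x + 50) dx = 504.
Total enclosed area = 512/3 + 504 = 2024/3.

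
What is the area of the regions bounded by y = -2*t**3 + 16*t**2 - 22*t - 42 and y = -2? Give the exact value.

Set the curves equal: -2*t**3 + 16*t**2 - 22*t - 42 = -2, so -2*t**3 + 16*t**2 - 22*t - 40 = 0, which factors as -2*(t - 5)*(t - 4)*(t + 1) = 0. The curves meet at t = -1, 4, 5.
On [-1, 4], y = -2 is on top; that piece has area ∫[-1,4] (-(-2*t**3 + 16*t**2 - 22*t - 40)) dt = 875/6.
On [4, 5], y = -2*t**3 + 16*t**2 - 22*t - 42 is on top; that piece has area ∫[4,5] (-2*t**3 + 16*t**2 - 22*t - 40) dt = 11/6.
Total enclosed area = 875/6 + 11/6 = 443/3.

443/3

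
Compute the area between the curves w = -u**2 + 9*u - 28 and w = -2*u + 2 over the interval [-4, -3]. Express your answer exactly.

485/6

On [-4, -3], (-u**2 + 9*u - 28) - (-2*u + 2) = -u**2 + 11*u - 30 is ≤ 0 throughout, so the area is a single integral of |-u**2 + 11*u - 30|.
∫[-4,-3] (-u**2 + 11*u - 30) du = -485/6; the area of that piece is 485/6.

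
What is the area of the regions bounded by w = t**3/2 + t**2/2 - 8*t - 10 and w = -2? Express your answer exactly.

863/12

Set the curves equal: t**3/2 + t**2/2 - 8*t - 10 = -2, so t**3/2 + t**2/2 - 8*t - 8 = 0, which factors as (t - 4)*(t + 1)*(t + 4)/2 = 0. The curves meet at t = -4, -1, 4.
On [-4, -1], w = t**3/2 + t**2/2 - 8*t - 10 is on top; that piece has area ∫[-4,-1] (t**3/2 + t**2/2 - 8*t - 8) dt = 117/8.
On [-1, 4], w = -2 is on top; that piece has area ∫[-1,4] (-(t**3/2 + t**2/2 - 8*t - 8)) dt = 1375/24.
Total enclosed area = 117/8 + 1375/24 = 863/12.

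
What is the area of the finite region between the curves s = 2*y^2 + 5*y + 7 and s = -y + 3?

Both boundary curves give s as a function of y, so integrate with respect to y. Setting them equal: 2*y^2 + 6*y + 4 = 0, i.e. 2*(y + 1)*(y + 2) = 0, so they meet at y = -2, -1.
For y in [-2, -1], s = 2*y^2 + 5*y + 7 is on the left; area = ∫[-2,-1] (-(2*y^2 + 6*y + 4)) dy = 1/3.

1/3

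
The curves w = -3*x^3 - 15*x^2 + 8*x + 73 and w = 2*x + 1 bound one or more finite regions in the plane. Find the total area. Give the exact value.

443/2

Set the curves equal: -3*x^3 - 15*x^2 + 8*x + 73 = 2*x + 1, so -3*x^3 - 15*x^2 + 6*x + 72 = 0, which factors as -3*(x - 2)*(x + 3)*(x + 4) = 0. The curves meet at x = -4, -3, 2.
On [-4, -3], w = 2*x + 1 is on top; that piece has area ∫[-4,-3] (-(-3*x^3 - 15*x^2 + 6*x + 72)) dx = 11/4.
On [-3, 2], w = -3*x^3 - 15*x^2 + 8*x + 73 is on top; that piece has area ∫[-3,2] (-3*x^3 - 15*x^2 + 6*x + 72) dx = 875/4.
Total enclosed area = 11/4 + 875/4 = 443/2.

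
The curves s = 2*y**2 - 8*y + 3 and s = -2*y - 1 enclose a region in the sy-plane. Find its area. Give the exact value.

1/3

Both boundary curves give s as a function of y, so integrate with respect to y. Setting them equal: 2*y**2 - 6*y + 4 = 0, i.e. 2*(y - 2)*(y - 1) = 0, so they meet at y = 1, 2.
For y in [1, 2], s = 2*y**2 - 8*y + 3 is on the left; area = ∫[1,2] (-(2*y**2 - 6*y + 4)) dy = 1/3.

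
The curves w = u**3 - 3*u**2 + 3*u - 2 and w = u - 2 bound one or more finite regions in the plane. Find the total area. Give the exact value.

1/2

Set the curves equal: u**3 - 3*u**2 + 3*u - 2 = u - 2, so u**3 - 3*u**2 + 2*u = 0, which factors as u*(u - 2)*(u - 1) = 0. The curves meet at u = 0, 1, 2.
On [0, 1], w = u**3 - 3*u**2 + 3*u - 2 is on top; that piece has area ∫[0,1] (u**3 - 3*u**2 + 2*u) du = 1/4.
On [1, 2], w = u - 2 is on top; that piece has area ∫[1,2] (-(u**3 - 3*u**2 + 2*u)) du = 1/4.
Total enclosed area = 1/4 + 1/4 = 1/2.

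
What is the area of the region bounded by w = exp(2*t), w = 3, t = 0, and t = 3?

-23/2 + 3*log(3) + exp(6)/2

The difference (exp(2*t)) - (3) = exp(2*t) - 3 changes sign at t = log(3)/2 inside [0, 3], so split the integral there.
∫[0,log(3)/2] (exp(2*t) - 3) dt = 1 - 3*log(3)/2; the area of that piece is -1 + 3*log(3)/2.
∫[log(3)/2,3] (exp(2*t) - 3) dt = -21/2 + 3*log(3)/2 + exp(6)/2.
Total area = (-1 + 3*log(3)/2) + (-21/2 + 3*log(3)/2 + exp(6)/2) = -23/2 + 3*log(3) + exp(6)/2.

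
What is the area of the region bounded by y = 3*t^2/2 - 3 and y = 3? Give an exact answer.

Set the curves equal: 3*t^2/2 - 3 = 3, so 3*t^2/2 - 6 = 0, which factors as 3*(t - 2)*(t + 2)/2 = 0. The curves meet at t = -2, 2.
On [-2, 2], y = 3 is on top; that piece has area ∫[-2,2] (-(3*t^2/2 - 6)) dt = 16.

16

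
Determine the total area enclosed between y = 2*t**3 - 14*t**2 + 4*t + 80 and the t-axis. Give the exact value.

1741/6

The curve meets the t-axis where 2*t**3 - 14*t**2 + 4*t + 80 = 0, i.e. 2*(t - 5)*(t - 4)*(t + 2) = 0, at t = -2, 4, 5.
On [-2, 4] the curve lies above the axis; ∫[-2,4] (2*t**3 - 14*t**2 + 4*t + 80) dt = 288, giving area 288.
On [4, 5] the curve lies below the axis; ∫[4,5] (2*t**3 - 14*t**2 + 4*t + 80) dt = -13/6, giving area 13/6.
Total area = 288 + 13/6 = 1741/6.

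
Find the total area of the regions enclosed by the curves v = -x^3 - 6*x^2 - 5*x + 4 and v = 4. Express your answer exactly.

131/4

Set the curves equal: -x^3 - 6*x^2 - 5*x + 4 = 4, so -x^3 - 6*x^2 - 5*x = 0, which factors as -x*(x + 1)*(x + 5) = 0. The curves meet at x = -5, -1, 0.
On [-5, -1], v = 4 is on top; that piece has area ∫[-5,-1] (-(-x^3 - 6*x^2 - 5*x)) dx = 32.
On [-1, 0], v = -x^3 - 6*x^2 - 5*x + 4 is on top; that piece has area ∫[-1,0] (-x^3 - 6*x^2 - 5*x) dx = 3/4.
Total enclosed area = 32 + 3/4 = 131/4.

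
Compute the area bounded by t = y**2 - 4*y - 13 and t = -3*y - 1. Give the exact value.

343/6

Both boundary curves give t as a function of y, so integrate with respect to y. Setting them equal: y**2 - y - 12 = 0, i.e. (y - 4)*(y + 3) = 0, so they meet at y = -3, 4.
For y in [-3, 4], t = y**2 - 4*y - 13 is on the left; area = ∫[-3,4] (-(y**2 - y - 12)) dy = 343/6.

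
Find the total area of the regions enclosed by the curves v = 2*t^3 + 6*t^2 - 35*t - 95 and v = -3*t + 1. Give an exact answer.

Set the curves equal: 2*t^3 + 6*t^2 - 35*t - 95 = -3*t + 1, so 2*t^3 + 6*t^2 - 32*t - 96 = 0, which factors as 2*(t - 4)*(t + 3)*(t + 4) = 0. The curves meet at t = -4, -3, 4.
On [-4, -3], v = 2*t^3 + 6*t^2 - 35*t - 95 is on top; that piece has area ∫[-4,-3] (2*t^3 + 6*t^2 - 32*t - 96) dt = 5/2.
On [-3, 4], v = -3*t + 1 is on top; that piece has area ∫[-3,4] (-(2*t^3 + 6*t^2 - 32*t - 96)) dt = 1029/2.
Total enclosed area = 5/2 + 1029/2 = 517.

517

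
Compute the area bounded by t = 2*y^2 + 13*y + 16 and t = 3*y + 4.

1/3

Both boundary curves give t as a function of y, so integrate with respect to y. Setting them equal: 2*y^2 + 10*y + 12 = 0, i.e. 2*(y + 2)*(y + 3) = 0, so they meet at y = -3, -2.
For y in [-3, -2], t = 2*y^2 + 13*y + 16 is on the left; area = ∫[-3,-2] (-(2*y^2 + 10*y + 12)) dy = 1/3.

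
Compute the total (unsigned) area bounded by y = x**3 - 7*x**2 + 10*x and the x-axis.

The curve meets the x-axis where x**3 - 7*x**2 + 10*x = 0, i.e. x*(x - 5)*(x - 2) = 0, at x = 0, 2, 5.
On [0, 2] the curve lies above the axis; ∫[0,2] (x**3 - 7*x**2 + 10*x) dx = 16/3, giving area 16/3.
On [2, 5] the curve lies below the axis; ∫[2,5] (x**3 - 7*x**2 + 10*x) dx = -63/4, giving area 63/4.
Total area = 16/3 + 63/4 = 253/12.

253/12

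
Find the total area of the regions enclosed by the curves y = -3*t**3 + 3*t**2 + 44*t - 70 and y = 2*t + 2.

Set the curves equal: -3*t**3 + 3*t**2 + 44*t - 70 = 2*t + 2, so -3*t**3 + 3*t**2 + 42*t - 72 = 0, which factors as -3*(t - 3)*(t - 2)*(t + 4) = 0. The curves meet at t = -4, 2, 3.
On [-4, 2], y = 2*t + 2 is on top; that piece has area ∫[-4,2] (-(-3*t**3 + 3*t**2 + 42*t - 72)) dt = 432.
On [2, 3], y = -3*t**3 + 3*t**2 + 44*t - 70 is on top; that piece has area ∫[2,3] (-3*t**3 + 3*t**2 + 42*t - 72) dt = 13/4.
Total enclosed area = 432 + 13/4 = 1741/4.

1741/4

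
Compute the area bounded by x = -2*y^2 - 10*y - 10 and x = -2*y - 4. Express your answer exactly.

Both boundary curves give x as a function of y, so integrate with respect to y. Setting them equal: -2*y^2 - 8*y - 6 = 0, i.e. -2*(y + 1)*(y + 3) = 0, so they meet at y = -3, -1.
For y in [-3, -1], x = -2*y^2 - 10*y - 10 is on the right; area = ∫[-3,-1] (-2*y^2 - 8*y - 6) dy = 8/3.

8/3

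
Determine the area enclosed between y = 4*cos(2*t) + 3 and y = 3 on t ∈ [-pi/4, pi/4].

On [-pi/4, pi/4], (4*cos(2*t) + 3) - (3) = 4*cos(2*t) is ≥ 0 throughout, so the area is a single integral of |4*cos(2*t)|.
∫[-pi/4,pi/4] (4*cos(2*t)) dt = 4.

4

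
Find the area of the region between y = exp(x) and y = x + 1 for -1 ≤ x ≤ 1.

-2 - exp(-1) + exp(1)

On [-1, 1], (exp(x)) - (x + 1) = -x + exp(x) - 1 is ≥ 0 throughout, so the area is a single integral of |-x + exp(x) - 1|.
∫[-1,1] (-x + exp(x) - 1) dx = -2 - exp(-1) + exp(1).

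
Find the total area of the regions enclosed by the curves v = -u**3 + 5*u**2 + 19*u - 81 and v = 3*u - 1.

Set the curves equal: -u**3 + 5*u**2 + 19*u - 81 = 3*u - 1, so -u**3 + 5*u**2 + 16*u - 80 = 0, which factors as -(u - 5)*(u - 4)*(u + 4) = 0. The curves meet at u = -4, 4, 5.
On [-4, 4], v = 3*u - 1 is on top; that piece has area ∫[-4,4] (-(-u**3 + 5*u**2 + 16*u - 80)) du = 1280/3.
On [4, 5], v = -u**3 + 5*u**2 + 19*u - 81 is on top; that piece has area ∫[4,5] (-u**3 + 5*u**2 + 16*u - 80) du = 17/12.
Total enclosed area = 1280/3 + 17/12 = 5137/12.

5137/12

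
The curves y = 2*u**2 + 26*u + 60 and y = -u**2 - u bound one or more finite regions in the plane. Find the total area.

1/2

Set the curves equal: 2*u**2 + 26*u + 60 = -u**2 - u, so 3*u**2 + 27*u + 60 = 0, which factors as 3*(u + 4)*(u + 5) = 0. The curves meet at u = -5, -4.
On [-5, -4], y = -u**2 - u is on top; that piece has area ∫[-5,-4] (-(3*u**2 + 27*u + 60)) du = 1/2.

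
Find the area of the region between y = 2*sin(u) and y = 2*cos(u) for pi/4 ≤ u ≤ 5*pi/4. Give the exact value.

On [pi/4, 5*pi/4], (2*sin(u)) - (2*cos(u)) = 2*sin(u) - 2*cos(u) is ≥ 0 throughout, so the area is a single integral of |2*sin(u) - 2*cos(u)|.
∫[pi/4,5*pi/4] (2*sin(u) - 2*cos(u)) du = 4*sqrt(2).

4*sqrt(2)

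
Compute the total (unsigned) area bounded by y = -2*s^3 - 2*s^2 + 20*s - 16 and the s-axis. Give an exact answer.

The curve meets the s-axis where -2*s^3 - 2*s^2 + 20*s - 16 = 0, i.e. -2*(s - 2)*(s - 1)*(s + 4) = 0, at s = -4, 1, 2.
On [-4, 1] the curve lies below the axis; ∫[-4,1] (-2*s^3 - 2*s^2 + 20*s - 16) ds = -875/6, giving area 875/6.
On [1, 2] the curve lies above the axis; ∫[1,2] (-2*s^3 - 2*s^2 + 20*s - 16) ds = 11/6, giving area 11/6.
Total area = 875/6 + 11/6 = 443/3.

443/3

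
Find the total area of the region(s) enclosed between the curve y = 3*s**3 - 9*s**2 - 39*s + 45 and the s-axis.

384

The curve meets the s-axis where 3*s**3 - 9*s**2 - 39*s + 45 = 0, i.e. 3*(s - 5)*(s - 1)*(s + 3) = 0, at s = -3, 1, 5.
On [-3, 1] the curve lies above the axis; ∫[-3,1] (3*s**3 - 9*s**2 - 39*s + 45) ds = 192, giving area 192.
On [1, 5] the curve lies below the axis; ∫[1,5] (3*s**3 - 9*s**2 - 39*s + 45) ds = -192, giving area 192.
Total area = 192 + 192 = 384.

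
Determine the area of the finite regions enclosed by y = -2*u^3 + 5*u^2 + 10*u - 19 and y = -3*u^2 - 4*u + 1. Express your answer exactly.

Set the curves equal: -2*u^3 + 5*u^2 + 10*u - 19 = -3*u^2 - 4*u + 1, so -2*u^3 + 8*u^2 + 14*u - 20 = 0, which factors as -2*(u - 5)*(u - 1)*(u + 2) = 0. The curves meet at u = -2, 1, 5.
On [-2, 1], y = -3*u^2 - 4*u + 1 is on top; that piece has area ∫[-2,1] (-(-2*u^3 + 8*u^2 + 14*u - 20)) du = 99/2.
On [1, 5], y = -2*u^3 + 5*u^2 + 10*u - 19 is on top; that piece has area ∫[1,5] (-2*u^3 + 8*u^2 + 14*u - 20) du = 320/3.
Total enclosed area = 99/2 + 320/3 = 937/6.

937/6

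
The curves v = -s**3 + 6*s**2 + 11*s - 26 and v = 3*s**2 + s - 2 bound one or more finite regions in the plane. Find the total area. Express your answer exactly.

Set the curves equal: -s**3 + 6*s**2 + 11*s - 26 = 3*s**2 + s - 2, so -s**3 + 3*s**2 + 10*s - 24 = 0, which factors as -(s - 4)*(s - 2)*(s + 3) = 0. The curves meet at s = -3, 2, 4.
On [-3, 2], v = 3*s**2 + s - 2 is on top; that piece has area ∫[-3,2] (-(-s**3 + 3*s**2 + 10*s - 24)) ds = 375/4.
On [2, 4], v = -s**3 + 6*s**2 + 11*s - 26 is on top; that piece has area ∫[2,4] (-s**3 + 3*s**2 + 10*s - 24) ds = 8.
Total enclosed area = 375/4 + 8 = 407/4.

407/4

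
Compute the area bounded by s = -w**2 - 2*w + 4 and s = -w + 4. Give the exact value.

Both boundary curves give s as a function of w, so integrate with respect to w. Setting them equal: -w**2 - w = 0, i.e. -w*(w + 1) = 0, so they meet at w = -1, 0.
For w in [-1, 0], s = -w**2 - 2*w + 4 is on the right; area = ∫[-1,0] (-w**2 - w) dw = 1/6.

1/6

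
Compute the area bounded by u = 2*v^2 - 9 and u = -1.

64/3

Both boundary curves give u as a function of v, so integrate with respect to v. Setting them equal: 2*v^2 - 8 = 0, i.e. 2*(v - 2)*(v + 2) = 0, so they meet at v = -2, 2.
For v in [-2, 2], u = 2*v^2 - 9 is on the left; area = ∫[-2,2] (-(2*v^2 - 8)) dv = 64/3.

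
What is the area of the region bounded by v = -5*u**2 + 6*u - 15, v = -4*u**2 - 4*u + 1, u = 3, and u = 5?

On [3, 5], (-5*u**2 + 6*u - 15) - (-4*u**2 - 4*u + 1) = -u**2 + 10*u - 16 is ≥ 0 throughout, so the area is a single integral of |-u**2 + 10*u - 16|.
∫[3,5] (-u**2 + 10*u - 16) du = 46/3.

46/3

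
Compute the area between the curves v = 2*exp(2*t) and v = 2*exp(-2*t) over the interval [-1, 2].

The difference (2*exp(2*t)) - (2*exp(-2*t)) = 2*exp(2*t) - 2*exp(-2*t) changes sign at t = 0 inside [-1, 2], so split the integral there.
∫[-1,0] (2*exp(2*t) - 2*exp(-2*t)) dt = -exp(2) - exp(-2) + 2; the area of that piece is -2 + exp(-2) + exp(2).
∫[0,2] (2*exp(2*t) - 2*exp(-2*t)) dt = -2 + exp(-4) + exp(4).
Total area = (-2 + exp(-2) + exp(2)) + (-2 + exp(-4) + exp(4)) = -4 + exp(-4) + exp(-2) + exp(2) + exp(4).

-4 + exp(-4) + exp(-2) + exp(2) + exp(4)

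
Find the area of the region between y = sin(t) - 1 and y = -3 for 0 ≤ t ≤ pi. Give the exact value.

2 + 2*pi

On [0, pi], (sin(t) - 1) - (-3) = sin(t) + 2 is ≥ 0 throughout, so the area is a single integral of |sin(t) + 2|.
∫[0,pi] (sin(t) + 2) dt = 2 + 2*pi.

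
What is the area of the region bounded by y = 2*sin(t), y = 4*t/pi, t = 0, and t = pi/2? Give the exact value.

2 - pi/2

On [0, pi/2], (2*sin(t)) - (4*t/pi) = -4*t/pi + 2*sin(t) is ≥ 0 throughout, so the area is a single integral of |-4*t/pi + 2*sin(t)|.
∫[0,pi/2] (-4*t/pi + 2*sin(t)) dt = 2 - pi/2.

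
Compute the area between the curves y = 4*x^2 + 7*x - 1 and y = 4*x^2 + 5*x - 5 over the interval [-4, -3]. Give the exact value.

On [-4, -3], (4*x^2 + 7*x - 1) - (4*x^2 + 5*x - 5) = 2*x + 4 is ≤ 0 throughout, so the area is a single integral of |2*x + 4|.
∫[-4,-3] (2*x + 4) dx = -3; the area of that piece is 3.

3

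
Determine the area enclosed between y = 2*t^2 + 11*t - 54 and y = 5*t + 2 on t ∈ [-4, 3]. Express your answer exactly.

On [-4, 3], (2*t^2 + 11*t - 54) - (5*t + 2) = 2*t^2 + 6*t - 56 is ≤ 0 throughout, so the area is a single integral of |2*t^2 + 6*t - 56|.
∫[-4,3] (2*t^2 + 6*t - 56) dt = -1057/3; the area of that piece is 1057/3.

1057/3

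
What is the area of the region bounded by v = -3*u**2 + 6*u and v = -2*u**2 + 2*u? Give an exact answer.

32/3

Set the curves equal: -3*u**2 + 6*u = -2*u**2 + 2*u, so -u**2 + 4*u = 0, which factors as -u*(u - 4) = 0. The curves meet at u = 0, 4.
On [0, 4], v = -3*u**2 + 6*u is on top; that piece has area ∫[0,4] (-u**2 + 4*u) du = 32/3.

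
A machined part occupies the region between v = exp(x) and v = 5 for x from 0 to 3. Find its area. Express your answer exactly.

The difference (exp(x)) - (5) = exp(x) - 5 changes sign at x = log(5) inside [0, 3], so split the integral there.
∫[0,log(5)] (exp(x) - 5) dx = 4 - log(3125); the area of that piece is -4 + log(3125).
∫[log(5),3] (exp(x) - 5) dx = -20 + 5*log(5) + exp(3).
Total area = (-4 + log(3125)) + (-20 + 5*log(5) + exp(3)) = -24 + 10*log(5) + exp(3).

-24 + 10*log(5) + exp(3)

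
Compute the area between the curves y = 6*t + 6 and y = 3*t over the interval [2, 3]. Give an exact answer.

27/2

On [2, 3], (6*t + 6) - (3*t) = 3*t + 6 is ≥ 0 throughout, so the area is a single integral of |3*t + 6|.
∫[2,3] (3*t + 6) dt = 27/2.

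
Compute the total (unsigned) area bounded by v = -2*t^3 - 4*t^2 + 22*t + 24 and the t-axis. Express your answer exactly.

The curve meets the t-axis where -2*t^3 - 4*t^2 + 22*t + 24 = 0, i.e. -2*(t - 3)*(t + 1)*(t + 4) = 0, at t = -4, -1, 3.
On [-4, -1] the curve lies below the axis; ∫[-4,-1] (-2*t^3 - 4*t^2 + 22*t + 24) dt = -99/2, giving area 99/2.
On [-1, 3] the curve lies above the axis; ∫[-1,3] (-2*t^3 - 4*t^2 + 22*t + 24) dt = 320/3, giving area 320/3.
Total area = 99/2 + 320/3 = 937/6.

937/6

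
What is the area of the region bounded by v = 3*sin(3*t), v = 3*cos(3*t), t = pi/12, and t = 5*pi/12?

2*sqrt(2)

On [pi/12, 5*pi/12], (3*sin(3*t)) - (3*cos(3*t)) = 3*sin(3*t) - 3*cos(3*t) is ≥ 0 throughout, so the area is a single integral of |3*sin(3*t) - 3*cos(3*t)|.
∫[pi/12,5*pi/12] (3*sin(3*t) - 3*cos(3*t)) dt = 2*sqrt(2).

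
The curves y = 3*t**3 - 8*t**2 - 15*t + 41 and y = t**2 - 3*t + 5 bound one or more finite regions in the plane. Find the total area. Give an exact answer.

Set the curves equal: 3*t**3 - 8*t**2 - 15*t + 41 = t**2 - 3*t + 5, so 3*t**3 - 9*t**2 - 12*t + 36 = 0, which factors as 3*(t - 3)*(t - 2)*(t + 2) = 0. The curves meet at t = -2, 2, 3.
On [-2, 2], y = 3*t**3 - 8*t**2 - 15*t + 41 is on top; that piece has area ∫[-2,2] (3*t**3 - 9*t**2 - 12*t + 36) dt = 96.
On [2, 3], y = t**2 - 3*t + 5 is on top; that piece has area ∫[2,3] (-(3*t**3 - 9*t**2 - 12*t + 36)) dt = 9/4.
Total enclosed area = 96 + 9/4 = 393/4.

393/4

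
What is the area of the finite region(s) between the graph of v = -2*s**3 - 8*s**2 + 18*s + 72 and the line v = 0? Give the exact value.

1741/6

The curve meets the s-axis where -2*s**3 - 8*s**2 + 18*s + 72 = 0, i.e. -2*(s - 3)*(s + 3)*(s + 4) = 0, at s = -4, -3, 3.
On [-4, -3] the curve lies below the axis; ∫[-4,-3] (-2*s**3 - 8*s**2 + 18*s + 72) ds = -13/6, giving area 13/6.
On [-3, 3] the curve lies above the axis; ∫[-3,3] (-2*s**3 - 8*s**2 + 18*s + 72) ds = 288, giving area 288.
Total area = 13/6 + 288 = 1741/6.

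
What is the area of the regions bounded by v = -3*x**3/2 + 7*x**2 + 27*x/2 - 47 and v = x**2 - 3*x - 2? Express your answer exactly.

863/4

Set the curves equal: -3*x**3/2 + 7*x**2 + 27*x/2 - 47 = x**2 - 3*x - 2, so -3*x**3/2 + 6*x**2 + 33*x/2 - 45 = 0, which factors as -3*(x - 5)*(x - 2)*(x + 3)/2 = 0. The curves meet at x = -3, 2, 5.
On [-3, 2], v = x**2 - 3*x - 2 is on top; that piece has area ∫[-3,2] (-(-3*x**3/2 + 6*x**2 + 33*x/2 - 45)) dx = 1375/8.
On [2, 5], v = -3*x**3/2 + 7*x**2 + 27*x/2 - 47 is on top; that piece has area ∫[2,5] (-3*x**3/2 + 6*x**2 + 33*x/2 - 45) dx = 351/8.
Total enclosed area = 1375/8 + 351/8 = 863/4.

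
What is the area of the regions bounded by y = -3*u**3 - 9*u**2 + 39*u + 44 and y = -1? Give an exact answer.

Set the curves equal: -3*u**3 - 9*u**2 + 39*u + 44 = -1, so -3*u**3 - 9*u**2 + 39*u + 45 = 0, which factors as -3*(u - 3)*(u + 1)*(u + 5) = 0. The curves meet at u = -5, -1, 3.
On [-5, -1], y = -1 is on top; that piece has area ∫[-5,-1] (-(-3*u**3 - 9*u**2 + 39*u + 45)) du = 192.
On [-1, 3], y = -3*u**3 - 9*u**2 + 39*u + 44 is on top; that piece has area ∫[-1,3] (-3*u**3 - 9*u**2 + 39*u + 45) du = 192.
Total enclosed area = 192 + 192 = 384.

384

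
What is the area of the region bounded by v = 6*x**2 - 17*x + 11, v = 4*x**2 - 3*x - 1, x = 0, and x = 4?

The difference (6*x**2 - 17*x + 11) - (4*x**2 - 3*x - 1) = 2*x**2 - 14*x + 12 changes sign at x = 1 inside [0, 4], so split the integral there.
∫[0,1] (2*x**2 - 14*x + 12) dx = 17/3.
∫[1,4] (2*x**2 - 14*x + 12) dx = -27; the area of that piece is 27.
Total area = 17/3 + 27 = 98/3.

98/3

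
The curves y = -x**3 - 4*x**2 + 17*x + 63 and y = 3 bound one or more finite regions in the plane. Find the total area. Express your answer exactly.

3901/12

Set the curves equal: -x**3 - 4*x**2 + 17*x + 63 = 3, so -x**3 - 4*x**2 + 17*x + 60 = 0, which factors as -(x - 4)*(x + 3)*(x + 5) = 0. The curves meet at x = -5, -3, 4.
On [-5, -3], y = 3 is on top; that piece has area ∫[-5,-3] (-(-x**3 - 4*x**2 + 17*x + 60)) dx = 32/3.
On [-3, 4], y = -x**3 - 4*x**2 + 17*x + 63 is on top; that piece has area ∫[-3,4] (-x**3 - 4*x**2 + 17*x + 60) dx = 3773/12.
Total enclosed area = 32/3 + 3773/12 = 3901/12.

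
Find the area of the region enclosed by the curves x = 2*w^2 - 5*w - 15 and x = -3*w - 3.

125/3

Both boundary curves give x as a function of w, so integrate with respect to w. Setting them equal: 2*w^2 - 2*w - 12 = 0, i.e. 2*(w - 3)*(w + 2) = 0, so they meet at w = -2, 3.
For w in [-2, 3], x = 2*w^2 - 5*w - 15 is on the left; area = ∫[-2,3] (-(2*w^2 - 2*w - 12)) dw = 125/3.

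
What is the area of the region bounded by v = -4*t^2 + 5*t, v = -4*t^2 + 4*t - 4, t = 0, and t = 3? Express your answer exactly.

33/2

On [0, 3], (-4*t^2 + 5*t) - (-4*t^2 + 4*t - 4) = t + 4 is ≥ 0 throughout, so the area is a single integral of |t + 4|.
∫[0,3] (t + 4) dt = 33/2.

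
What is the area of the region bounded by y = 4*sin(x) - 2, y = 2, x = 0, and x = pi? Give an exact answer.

On [0, pi], (4*sin(x) - 2) - (2) = 4*sin(x) - 4 is ≤ 0 throughout, so the area is a single integral of |4*sin(x) - 4|.
∫[0,pi] (4*sin(x) - 4) dx = 8 - 4*pi; the area of that piece is -8 + 4*pi.

-8 + 4*pi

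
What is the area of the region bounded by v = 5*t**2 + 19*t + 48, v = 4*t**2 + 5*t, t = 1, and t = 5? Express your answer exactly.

On [1, 5], (5*t**2 + 19*t + 48) - (4*t**2 + 5*t) = t**2 + 14*t + 48 is ≥ 0 throughout, so the area is a single integral of |t**2 + 14*t + 48|.
∫[1,5] (t**2 + 14*t + 48) dt = 1204/3.

1204/3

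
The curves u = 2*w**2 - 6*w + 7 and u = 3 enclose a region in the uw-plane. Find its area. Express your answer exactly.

Both boundary curves give u as a function of w, so integrate with respect to w. Setting them equal: 2*w**2 - 6*w + 4 = 0, i.e. 2*(w - 2)*(w - 1) = 0, so they meet at w = 1, 2.
For w in [1, 2], u = 2*w**2 - 6*w + 7 is on the left; area = ∫[1,2] (-(2*w**2 - 6*w + 4)) dw = 1/3.

1/3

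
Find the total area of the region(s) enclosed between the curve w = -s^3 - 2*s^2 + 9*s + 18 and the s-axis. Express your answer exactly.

443/6

The curve meets the s-axis where -s^3 - 2*s^2 + 9*s + 18 = 0, i.e. -(s - 3)*(s + 2)*(s + 3) = 0, at s = -3, -2, 3.
On [-3, -2] the curve lies below the axis; ∫[-3,-2] (-s^3 - 2*s^2 + 9*s + 18) ds = -11/12, giving area 11/12.
On [-2, 3] the curve lies above the axis; ∫[-2,3] (-s^3 - 2*s^2 + 9*s + 18) ds = 875/12, giving area 875/12.
Total area = 11/12 + 875/12 = 443/6.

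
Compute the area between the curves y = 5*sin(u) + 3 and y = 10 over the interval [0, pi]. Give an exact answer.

On [0, pi], (5*sin(u) + 3) - (10) = 5*sin(u) - 7 is ≤ 0 throughout, so the area is a single integral of |5*sin(u) - 7|.
∫[0,pi] (5*sin(u) - 7) du = 10 - 7*pi; the area of that piece is -10 + 7*pi.

-10 + 7*pi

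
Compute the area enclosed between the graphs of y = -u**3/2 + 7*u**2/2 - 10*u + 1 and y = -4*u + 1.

71/12

Set the curves equal: -u**3/2 + 7*u**2/2 - 10*u + 1 = -4*u + 1, so -u**3/2 + 7*u**2/2 - 6*u = 0, which factors as -u*(u - 4)*(u - 3)/2 = 0. The curves meet at u = 0, 3, 4.
On [0, 3], y = -4*u + 1 is on top; that piece has area ∫[0,3] (-(-u**3/2 + 7*u**2/2 - 6*u)) du = 45/8.
On [3, 4], y = -u**3/2 + 7*u**2/2 - 10*u + 1 is on top; that piece has area ∫[3,4] (-u**3/2 + 7*u**2/2 - 6*u) du = 7/24.
Total enclosed area = 45/8 + 7/24 = 71/12.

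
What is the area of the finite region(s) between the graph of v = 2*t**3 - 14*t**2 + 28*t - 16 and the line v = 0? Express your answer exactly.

The curve meets the t-axis where 2*t**3 - 14*t**2 + 28*t - 16 = 0, i.e. 2*(t - 4)*(t - 2)*(t - 1) = 0, at t = 1, 2, 4.
On [1, 2] the curve lies above the axis; ∫[1,2] (2*t**3 - 14*t**2 + 28*t - 16) dt = 5/6, giving area 5/6.
On [2, 4] the curve lies below the axis; ∫[2,4] (2*t**3 - 14*t**2 + 28*t - 16) dt = -16/3, giving area 16/3.
Total area = 5/6 + 16/3 = 37/6.

37/6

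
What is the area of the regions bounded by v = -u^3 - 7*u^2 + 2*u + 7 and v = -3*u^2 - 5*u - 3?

Set the curves equal: -u^3 - 7*u^2 + 2*u + 7 = -3*u^2 - 5*u - 3, so -u^3 - 4*u^2 + 7*u + 10 = 0, which factors as -(u - 2)*(u + 1)*(u + 5) = 0. The curves meet at u = -5, -1, 2.
On [-5, -1], v = -3*u^2 - 5*u - 3 is on top; that piece has area ∫[-5,-1] (-(-u^3 - 4*u^2 + 7*u + 10)) du = 160/3.
On [-1, 2], v = -u^3 - 7*u^2 + 2*u + 7 is on top; that piece has area ∫[-1,2] (-u^3 - 4*u^2 + 7*u + 10) du = 99/4.
Total enclosed area = 160/3 + 99/4 = 937/12.

937/12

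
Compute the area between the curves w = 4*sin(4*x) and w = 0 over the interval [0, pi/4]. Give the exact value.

On [0, pi/4], (4*sin(4*x)) - (0) = 4*sin(4*x) is ≥ 0 throughout, so the area is a single integral of |4*sin(4*x)|.
∫[0,pi/4] (4*sin(4*x)) dx = 2.

2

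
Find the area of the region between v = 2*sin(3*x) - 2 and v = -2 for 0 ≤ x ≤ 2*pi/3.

8/3

The difference (2*sin(3*x) - 2) - (-2) = 2*sin(3*x) changes sign at x = pi/3 inside [0, 2*pi/3], so split the integral there.
∫[0,pi/3] (2*sin(3*x)) dx = 4/3.
∫[pi/3,2*pi/3] (2*sin(3*x)) dx = -4/3; the area of that piece is 4/3.
Total area = 4/3 + 4/3 = 8/3.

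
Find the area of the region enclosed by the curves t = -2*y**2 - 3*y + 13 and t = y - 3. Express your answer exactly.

Both boundary curves give t as a function of y, so integrate with respect to y. Setting them equal: -2*y**2 - 4*y + 16 = 0, i.e. -2*(y - 2)*(y + 4) = 0, so they meet at y = -4, 2.
For y in [-4, 2], t = -2*y**2 - 3*y + 13 is on the right; area = ∫[-4,2] (-2*y**2 - 4*y + 16) dy = 72.

72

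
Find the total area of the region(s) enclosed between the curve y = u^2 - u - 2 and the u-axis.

The curve meets the u-axis where u^2 - u - 2 = 0, i.e. (u - 2)*(u + 1) = 0, at u = -1, 2.
On [-1, 2] the curve lies below the axis; ∫[-1,2] (u^2 - u - 2) du = -9/2, giving area 9/2.

9/2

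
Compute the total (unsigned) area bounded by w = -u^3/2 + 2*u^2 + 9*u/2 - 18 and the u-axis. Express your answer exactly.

1741/24

The curve meets the u-axis where -u^3/2 + 2*u^2 + 9*u/2 - 18 = 0, i.e. -(u - 4)*(u - 3)*(u + 3)/2 = 0, at u = -3, 3, 4.
On [-3, 3] the curve lies below the axis; ∫[-3,3] (-u^3/2 + 2*u^2 + 9*u/2 - 18) du = -72, giving area 72.
On [3, 4] the curve lies above the axis; ∫[3,4] (-u^3/2 + 2*u^2 + 9*u/2 - 18) du = 13/24, giving area 13/24.
Total area = 72 + 13/24 = 1741/24.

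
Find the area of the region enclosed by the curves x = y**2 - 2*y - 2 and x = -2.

Both boundary curves give x as a function of y, so integrate with respect to y. Setting them equal: y**2 - 2*y = 0, i.e. y*(y - 2) = 0, so they meet at y = 0, 2.
For y in [0, 2], x = y**2 - 2*y - 2 is on the left; area = ∫[0,2] (-(y**2 - 2*y)) dy = 4/3.

4/3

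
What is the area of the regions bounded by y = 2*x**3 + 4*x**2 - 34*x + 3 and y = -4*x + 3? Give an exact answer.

Set the curves equal: 2*x**3 + 4*x**2 - 34*x + 3 = -4*x + 3, so 2*x**3 + 4*x**2 - 30*x = 0, which factors as 2*x*(x - 3)*(x + 5) = 0. The curves meet at x = -5, 0, 3.
On [-5, 0], y = 2*x**3 + 4*x**2 - 34*x + 3 is on top; that piece has area ∫[-5,0] (2*x**3 + 4*x**2 - 30*x) dx = 1375/6.
On [0, 3], y = -4*x + 3 is on top; that piece has area ∫[0,3] (-(2*x**3 + 4*x**2 - 30*x)) dx = 117/2.
Total enclosed area = 1375/6 + 117/2 = 863/3.

863/3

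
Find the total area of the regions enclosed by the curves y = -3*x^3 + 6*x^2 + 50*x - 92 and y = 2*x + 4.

Set the curves equal: -3*x^3 + 6*x^2 + 50*x - 92 = 2*x + 4, so -3*x^3 + 6*x^2 + 48*x - 96 = 0, which factors as -3*(x - 4)*(x - 2)*(x + 4) = 0. The curves meet at x = -4, 2, 4.
On [-4, 2], y = 2*x + 4 is on top; that piece has area ∫[-4,2] (-(-3*x^3 + 6*x^2 + 48*x - 96)) dx = 540.
On [2, 4], y = -3*x^3 + 6*x^2 + 50*x - 92 is on top; that piece has area ∫[2,4] (-3*x^3 + 6*x^2 + 48*x - 96) dx = 28.
Total enclosed area = 540 + 28 = 568.

568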